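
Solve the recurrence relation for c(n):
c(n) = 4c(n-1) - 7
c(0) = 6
First-order linear non-homogeneous.
Homogeneous solution: c_h(n) = A·(4)^n.
Try constant particular solution c_p = K: K = 4K - 7 ⇒ K = \frac{7}{3}.
General: c(n) = A·(4)^n + \frac{7}{3}.
Apply c(0) = 6: A + \frac{7}{3} = 6 ⇒ A = \frac{11}{3}.
So c(n) = \frac{11 \cdot 4^{n}}{3} + \frac{7}{3}.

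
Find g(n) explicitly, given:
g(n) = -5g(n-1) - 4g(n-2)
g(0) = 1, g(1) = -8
Characteristic equation: x² + 5x + 4 = 0, which factors as (x - (-4))(x - (-1)) = 0.
Roots r₁ = -4, r₂ = -1 (distinct).
General solution: g(n) = A·(-4)^n + B·(-1)^n.
From g(0) = 1: A + B = 1.
From g(1) = -8: -4A - B = -8.
Solving: A = \frac{7}{3}, B = - \frac{4}{3}.
So g(n) = - \frac{4 \left(-1\right)^{n}}{3} + \frac{7 \left(-4\right)^{n}}{3}.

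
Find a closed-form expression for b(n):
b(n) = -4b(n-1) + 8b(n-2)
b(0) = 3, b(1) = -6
Characteristic equation: x² + 4x - 8 = 0.
Discriminant Δ = (-4)² + 4·(8) = 48.
Roots r₁,₂ = (-4 ± √48)/2, so r₁ = -2 + 2 \sqrt{3}, r₂ = - 2 \sqrt{3} - 2.
General solution: b(n) = A·r₁^n + B·r₂^n.
From the initial conditions, A + B = 3 and r₁A + r₂B = -6.
Since r₁ - r₂ = √48: A = (-6 - (3)r₂)/√48 = \frac{3}{2}, and B = 3 - A = \frac{3}{2}.
So b(n) = \left(\frac{3}{2}\right)\left(-2 + 2 \sqrt{3}\right)^n + \left(\frac{3}{2}\right)\left(- 2 \sqrt{3} - 2\right)^n.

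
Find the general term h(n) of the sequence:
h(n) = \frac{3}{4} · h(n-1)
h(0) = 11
Pure geometric recurrence with ratio \frac{3}{4}.
By induction h(n) = h(0) · (\frac{3}{4})^n = 11 \left(\frac{3}{4}\right)^{n}.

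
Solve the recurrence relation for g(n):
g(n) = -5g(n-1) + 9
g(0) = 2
First-order linear non-homogeneous.
Homogeneous solution: g_h(n) = A·(-5)^n.
Try constant particular solution g_p = K: K = -5K + 9 ⇒ K = \frac{3}{2}.
General: g(n) = A·(-5)^n + \frac{3}{2}.
Apply g(0) = 2: A + \frac{3}{2} = 2 ⇒ A = \frac{1}{2}.
So g(n) = \frac{\left(-5\right)^{n}}{2} + \frac{3}{2}.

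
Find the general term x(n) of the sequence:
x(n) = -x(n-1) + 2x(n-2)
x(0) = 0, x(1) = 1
Characteristic equation: x² + x - 2 = 0, which factors as (x - (-2))(x - (1)) = 0.
Roots r₁ = -2, r₂ = 1 (distinct).
General solution: x(n) = A·(-2)^n + B·(1)^n.
From x(0) = 0: A + B = 0.
From x(1) = 1: -2A + B = 1.
Solving: A = - \frac{1}{3}, B = \frac{1}{3}.
So x(n) = \frac{1}{3} - \frac{\left(-2\right)^{n}}{3}.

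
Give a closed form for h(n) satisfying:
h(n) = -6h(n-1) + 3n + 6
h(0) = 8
First-order linear with linear forcing.
Homogeneous solution: h_h(n) = A·(-6)^n.
Try particular h_p(n) = pn + q. Substituting:
  pn + q = -6(p(n-1) + q) + 3n + 6.
Matching the n-coefficient: p = -6p + 3 ⇒ p = \frac{3}{7}.
Matching constants: q = 6p - 6q + 6 ⇒ q = \frac{60}{49}.
General: h(n) = A·(-6)^n + \frac{3 n}{7} + \frac{60}{49}.
Apply h(0) = 8: A + \frac{60}{49} = 8 ⇒ A = \frac{332}{49}.
So h(n) = \frac{332 \left(-6\right)^{n}}{49} + \frac{3 n}{7} + \frac{60}{49}.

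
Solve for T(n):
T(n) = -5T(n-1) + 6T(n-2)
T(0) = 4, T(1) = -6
Characteristic equation: x² + 5x - 6 = 0, which factors as (x - (-6))(x - (1)) = 0.
Roots r₁ = -6, r₂ = 1 (distinct).
General solution: T(n) = A·(-6)^n + B·(1)^n.
From T(0) = 4: A + B = 4.
From T(1) = -6: -6A + B = -6.
Solving: A = \frac{10}{7}, B = \frac{18}{7}.
So T(n) = \frac{10 \left(-6\right)^{n}}{7} + \frac{18}{7}.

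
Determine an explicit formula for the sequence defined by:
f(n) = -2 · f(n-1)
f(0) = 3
Pure geometric recurrence with ratio -2.
By induction f(n) = f(0) · (-2)^n = 3 \left(-2\right)^{n}.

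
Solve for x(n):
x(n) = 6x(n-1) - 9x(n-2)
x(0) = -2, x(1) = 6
Characteristic equation: x² - 6x + 9 = 0, which is (x - (3))².
Repeated root r = 3.
General solution: x(n) = (A + Bn)·(3)^n.
From x(0) = -2: A = -2.
From x(1) = 6: (A + B)·(3) = 6 ⇒ B = 4.
So x(n) = \left(4 n - 2\right) \cdot (3)^n.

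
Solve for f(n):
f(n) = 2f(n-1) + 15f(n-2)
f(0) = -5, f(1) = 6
Characteristic equation: x² - 2x - 15 = 0, which factors as (x - (5))(x - (-3)) = 0.
Roots r₁ = 5, r₂ = -3 (distinct).
General solution: f(n) = A·(5)^n + B·(-3)^n.
From f(0) = -5: A + B = -5.
From f(1) = 6: 5A - 3B = 6.
Solving: A = - \frac{9}{8}, B = - \frac{31}{8}.
So f(n) = - \frac{31 \left(-3\right)^{n}}{8} - \frac{9 \cdot 5^{n}}{8}.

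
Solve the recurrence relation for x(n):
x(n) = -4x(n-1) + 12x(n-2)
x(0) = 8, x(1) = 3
Characteristic equation: x² + 4x - 12 = 0, which factors as (x - (2))(x - (-6)) = 0.
Roots r₁ = 2, r₂ = -6 (distinct).
General solution: x(n) = A·(2)^n + B·(-6)^n.
From x(0) = 8: A + B = 8.
From x(1) = 3: 2A - 6B = 3.
Solving: A = \frac{51}{8}, B = \frac{13}{8}.
So x(n) = \frac{13 \left(-6\right)^{n}}{8} + \frac{51 \cdot 2^{n}}{8}.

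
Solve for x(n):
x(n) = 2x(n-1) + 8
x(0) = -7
First-order linear non-homogeneous.
Homogeneous solution: x_h(n) = A·(2)^n.
Try constant particular solution x_p = K: K = 2K + 8 ⇒ K = -8.
General: x(n) = A·(2)^n - 8.
Apply x(0) = -7: A - 8 = -7 ⇒ A = 1.
So x(n) = 2^{n} - 8.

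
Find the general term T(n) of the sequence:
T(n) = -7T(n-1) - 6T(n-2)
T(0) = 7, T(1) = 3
Characteristic equation: x² + 7x + 6 = 0, which factors as (x - (-1))(x - (-6)) = 0.
Roots r₁ = -1, r₂ = -6 (distinct).
General solution: T(n) = A·(-1)^n + B·(-6)^n.
From T(0) = 7: A + B = 7.
From T(1) = 3: -A - 6B = 3.
Solving: A = 9, B = -2.
So T(n) = 9 \left(-1\right)^{n} - 2 \left(-6\right)^{n}.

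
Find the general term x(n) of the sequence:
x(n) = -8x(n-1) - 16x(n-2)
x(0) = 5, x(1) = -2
Characteristic equation: x² + 8x + 16 = 0, which is (x - (-4))².
Repeated root r = -4.
General solution: x(n) = (A + Bn)·(-4)^n.
From x(0) = 5: A = 5.
From x(1) = -2: (A + B)·(-4) = -2 ⇒ B = - \frac{9}{2}.
So x(n) = \left(5 - \frac{9 n}{2}\right) \cdot (-4)^n.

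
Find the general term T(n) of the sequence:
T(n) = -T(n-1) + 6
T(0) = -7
First-order linear non-homogeneous.
Homogeneous solution: T_h(n) = A·(-1)^n.
Try constant particular solution T_p = K: K = -K + 6 ⇒ K = 3.
General: T(n) = A·(-1)^n + 3.
Apply T(0) = -7: A + 3 = -7 ⇒ A = -10.
So T(n) = 3 - 10 \left(-1\right)^{n}.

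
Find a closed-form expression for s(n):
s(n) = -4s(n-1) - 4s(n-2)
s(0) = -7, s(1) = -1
Characteristic equation: x² + 4x + 4 = 0, which is (x - (-2))².
Repeated root r = -2.
General solution: s(n) = (A + Bn)·(-2)^n.
From s(0) = -7: A = -7.
From s(1) = -1: (A + B)·(-2) = -1 ⇒ B = \frac{15}{2}.
So s(n) = \left(\frac{15 n}{2} - 7\right) \cdot (-2)^n.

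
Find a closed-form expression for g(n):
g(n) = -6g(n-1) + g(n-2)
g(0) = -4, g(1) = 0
Characteristic equation: x² + 6x - 1 = 0.
Discriminant Δ = (-6)² + 4·(1) = 40.
Roots r₁,₂ = (-6 ± √40)/2, so r₁ = -3 + \sqrt{10}, r₂ = - \sqrt{10} - 3.
General solution: g(n) = A·r₁^n + B·r₂^n.
From the initial conditions, A + B = -4 and r₁A + r₂B = 0.
Since r₁ - r₂ = √40: A = (0 - (-4)r₂)/√40 = -2 - \frac{3 \sqrt{10}}{5}, and B = -4 - A = -2 + \frac{3 \sqrt{10}}{5}.
So g(n) = \left(-2 - \frac{3 \sqrt{10}}{5}\right)\left(-3 + \sqrt{10}\right)^n + \left(-2 + \frac{3 \sqrt{10}}{5}\right)\left(- \sqrt{10} - 3\right)^n.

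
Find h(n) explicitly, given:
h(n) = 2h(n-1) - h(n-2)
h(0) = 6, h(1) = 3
Characteristic equation: x² - 2x + 1 = 0, which is (x - (1))².
Repeated root r = 1.
General solution: h(n) = (A + Bn)·(1)^n.
From h(0) = 6: A = 6.
From h(1) = 3: (A + B)·(1) = 3 ⇒ B = -3.
So h(n) = \left(6 - 3 n\right) \cdot (1)^n.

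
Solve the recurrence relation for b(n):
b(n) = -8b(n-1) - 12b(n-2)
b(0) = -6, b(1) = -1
Characteristic equation: x² + 8x + 12 = 0, which factors as (x - (-6))(x - (-2)) = 0.
Roots r₁ = -6, r₂ = -2 (distinct).
General solution: b(n) = A·(-6)^n + B·(-2)^n.
From b(0) = -6: A + B = -6.
From b(1) = -1: -6A - 2B = -1.
Solving: A = \frac{13}{4}, B = - \frac{37}{4}.
So b(n) = - \frac{37 \left(-2\right)^{n}}{4} + \frac{13 \left(-6\right)^{n}}{4}.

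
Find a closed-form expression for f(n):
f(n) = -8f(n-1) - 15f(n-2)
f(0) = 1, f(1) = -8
Characteristic equation: x² + 8x + 15 = 0, which factors as (x - (-3))(x - (-5)) = 0.
Roots r₁ = -3, r₂ = -5 (distinct).
General solution: f(n) = A·(-3)^n + B·(-5)^n.
From f(0) = 1: A + B = 1.
From f(1) = -8: -3A - 5B = -8.
Solving: A = - \frac{3}{2}, B = \frac{5}{2}.
So f(n) = - \frac{3 \left(-3\right)^{n}}{2} + \frac{5 \left(-5\right)^{n}}{2}.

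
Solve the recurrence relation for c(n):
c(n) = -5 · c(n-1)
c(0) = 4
Pure geometric recurrence with ratio -5.
By induction c(n) = c(0) · (-5)^n = 4 \left(-5\right)^{n}.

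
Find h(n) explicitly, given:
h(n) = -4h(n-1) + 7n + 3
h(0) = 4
First-order linear with linear forcing.
Homogeneous solution: h_h(n) = A·(-4)^n.
Try particular h_p(n) = pn + q. Substituting:
  pn + q = -4(p(n-1) + q) + 7n + 3.
Matching the n-coefficient: p = -4p + 7 ⇒ p = \frac{7}{5}.
Matching constants: q = 4p - 4q + 3 ⇒ q = \frac{43}{25}.
General: h(n) = A·(-4)^n + \frac{7 n}{5} + \frac{43}{25}.
Apply h(0) = 4: A + \frac{43}{25} = 4 ⇒ A = \frac{57}{25}.
So h(n) = \frac{57 \left(-4\right)^{n}}{25} + \frac{7 n}{5} + \frac{43}{25}.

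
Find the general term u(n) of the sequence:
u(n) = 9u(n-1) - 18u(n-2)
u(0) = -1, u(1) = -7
Characteristic equation: x² - 9x + 18 = 0, which factors as (x - (6))(x - (3)) = 0.
Roots r₁ = 6, r₂ = 3 (distinct).
General solution: u(n) = A·(6)^n + B·(3)^n.
From u(0) = -1: A + B = -1.
From u(1) = -7: 6A + 3B = -7.
Solving: A = - \frac{4}{3}, B = \frac{1}{3}.
So u(n) = \frac{3^{n}}{3} - \frac{4 \cdot 6^{n}}{3}.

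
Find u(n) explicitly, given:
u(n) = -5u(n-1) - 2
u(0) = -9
First-order linear non-homogeneous.
Homogeneous solution: u_h(n) = A·(-5)^n.
Try constant particular solution u_p = K: K = -5K - 2 ⇒ K = - \frac{1}{3}.
General: u(n) = A·(-5)^n - \frac{1}{3}.
Apply u(0) = -9: A - \frac{1}{3} = -9 ⇒ A = - \frac{26}{3}.
So u(n) = - \frac{26 \left(-5\right)^{n}}{3} - \frac{1}{3}.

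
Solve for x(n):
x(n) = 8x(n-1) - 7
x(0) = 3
First-order linear non-homogeneous.
Homogeneous solution: x_h(n) = A·(8)^n.
Try constant particular solution x_p = K: K = 8K - 7 ⇒ K = 1.
General: x(n) = A·(8)^n + 1.
Apply x(0) = 3: A + 1 = 3 ⇒ A = 2.
So x(n) = 2 \cdot 8^{n} + 1.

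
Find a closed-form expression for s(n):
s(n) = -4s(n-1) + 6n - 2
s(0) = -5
First-order linear with linear forcing.
Homogeneous solution: s_h(n) = A·(-4)^n.
Try particular s_p(n) = pn + q. Substituting:
  pn + q = -4(p(n-1) + q) + 6n - 2.
Matching the n-coefficient: p = -4p + 6 ⇒ p = \frac{6}{5}.
Matching constants: q = 4p - 4q - 2 ⇒ q = \frac{14}{25}.
General: s(n) = A·(-4)^n + \frac{6 n}{5} + \frac{14}{25}.
Apply s(0) = -5: A + \frac{14}{25} = -5 ⇒ A = - \frac{139}{25}.
So s(n) = - \frac{139 \left(-4\right)^{n}}{25} + \frac{6 n}{5} + \frac{14}{25}.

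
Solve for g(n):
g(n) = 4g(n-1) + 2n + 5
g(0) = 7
First-order linear with linear forcing.
Homogeneous solution: g_h(n) = A·(4)^n.
Try particular g_p(n) = pn + q. Substituting:
  pn + q = 4(p(n-1) + q) + 2n + 5.
Matching the n-coefficient: p = 4p + 2 ⇒ p = - \frac{2}{3}.
Matching constants: q = -4p + 4q + 5 ⇒ q = - \frac{23}{9}.
General: g(n) = A·(4)^n - \frac{2 n}{3} - \frac{23}{9}.
Apply g(0) = 7: A - \frac{23}{9} = 7 ⇒ A = \frac{86}{9}.
So g(n) = \frac{86 \cdot 4^{n}}{9} - \frac{2 n}{3} - \frac{23}{9}.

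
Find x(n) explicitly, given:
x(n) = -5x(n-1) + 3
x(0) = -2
First-order linear non-homogeneous.
Homogeneous solution: x_h(n) = A·(-5)^n.
Try constant particular solution x_p = K: K = -5K + 3 ⇒ K = \frac{1}{2}.
General: x(n) = A·(-5)^n + \frac{1}{2}.
Apply x(0) = -2: A + \frac{1}{2} = -2 ⇒ A = - \frac{5}{2}.
So x(n) = \frac{1}{2} - \frac{5 \left(-5\right)^{n}}{2}.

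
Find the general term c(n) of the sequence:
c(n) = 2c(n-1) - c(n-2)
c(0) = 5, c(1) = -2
Characteristic equation: x² - 2x + 1 = 0, which is (x - (1))².
Repeated root r = 1.
General solution: c(n) = (A + Bn)·(1)^n.
From c(0) = 5: A = 5.
From c(1) = -2: (A + B)·(1) = -2 ⇒ B = -7.
So c(n) = \left(5 - 7 n\right) \cdot (1)^n.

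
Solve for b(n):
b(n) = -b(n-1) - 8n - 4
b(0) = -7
First-order linear with linear forcing.
Homogeneous solution: b_h(n) = A·(-1)^n.
Try particular b_p(n) = pn + q. Substituting:
  pn + q = -(p(n-1) + q) - 8n - 4.
Matching the n-coefficient: p = -p - 8 ⇒ p = -4.
Matching constants: q = p - q - 4 ⇒ q = -4.
General: b(n) = A·(-1)^n - 4 n - 4.
Apply b(0) = -7: A - 4 = -7 ⇒ A = -3.
So b(n) = - 3 \left(-1\right)^{n} - 4 n - 4.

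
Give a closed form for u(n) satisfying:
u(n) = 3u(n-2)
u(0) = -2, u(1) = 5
Characteristic equation: x² - 3 = 0.
Discriminant Δ = (0)² + 4·(3) = 12.
Roots r₁,₂ = (0 ± √12)/2, so r₁ = \sqrt{3}, r₂ = - \sqrt{3}.
General solution: u(n) = A·r₁^n + B·r₂^n.
From the initial conditions, A + B = -2 and r₁A + r₂B = 5.
Since r₁ - r₂ = √12: A = (5 - (-2)r₂)/√12 = -1 + \frac{5 \sqrt{3}}{6}, and B = -2 - A = - \frac{5 \sqrt{3}}{6} - 1.
So u(n) = \left(-1 + \frac{5 \sqrt{3}}{6}\right)\left(\sqrt{3}\right)^n + \left(- \frac{5 \sqrt{3}}{6} - 1\right)\left(- \sqrt{3}\right)^n.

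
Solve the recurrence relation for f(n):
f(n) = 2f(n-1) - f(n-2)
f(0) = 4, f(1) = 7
Characteristic equation: x² - 2x + 1 = 0, which is (x - (1))².
Repeated root r = 1.
General solution: f(n) = (A + Bn)·(1)^n.
From f(0) = 4: A = 4.
From f(1) = 7: (A + B)·(1) = 7 ⇒ B = 3.
So f(n) = \left(3 n + 4\right) \cdot (1)^n.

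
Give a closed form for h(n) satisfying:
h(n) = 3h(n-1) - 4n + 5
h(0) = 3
First-order linear with linear forcing.
Homogeneous solution: h_h(n) = A·(3)^n.
Try particular h_p(n) = pn + q. Substituting:
  pn + q = 3(p(n-1) + q) - 4n + 5.
Matching the n-coefficient: p = 3p - 4 ⇒ p = 2.
Matching constants: q = -3p + 3q + 5 ⇒ q = \frac{1}{2}.
General: h(n) = A·(3)^n + 2 n + \frac{1}{2}.
Apply h(0) = 3: A + \frac{1}{2} = 3 ⇒ A = \frac{5}{2}.
So h(n) = \frac{5 \cdot 3^{n}}{2} + 2 n + \frac{1}{2}.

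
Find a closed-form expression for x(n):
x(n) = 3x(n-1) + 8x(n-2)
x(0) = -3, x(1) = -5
Characteristic equation: x² - 3x - 8 = 0.
Discriminant Δ = (3)² + 4·(8) = 41.
Roots r₁,₂ = (3 ± √41)/2, so r₁ = \frac{3}{2} + \frac{\sqrt{41}}{2}, r₂ = \frac{3}{2} - \frac{\sqrt{41}}{2}.
General solution: x(n) = A·r₁^n + B·r₂^n.
From the initial conditions, A + B = -3 and r₁A + r₂B = -5.
Since r₁ - r₂ = √41: A = (-5 - (-3)r₂)/√41 = - \frac{3}{2} - \frac{\sqrt{41}}{82}, and B = -3 - A = - \frac{3}{2} + \frac{\sqrt{41}}{82}.
So x(n) = \left(- \frac{3}{2} - \frac{\sqrt{41}}{82}\right)\left(\frac{3}{2} + \frac{\sqrt{41}}{2}\right)^n + \left(- \frac{3}{2} + \frac{\sqrt{41}}{82}\right)\left(\frac{3}{2} - \frac{\sqrt{41}}{2}\right)^n.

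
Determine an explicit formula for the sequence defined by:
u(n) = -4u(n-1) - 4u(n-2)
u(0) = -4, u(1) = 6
Characteristic equation: x² + 4x + 4 = 0, which is (x - (-2))².
Repeated root r = -2.
General solution: u(n) = (A + Bn)·(-2)^n.
From u(0) = -4: A = -4.
From u(1) = 6: (A + B)·(-2) = 6 ⇒ B = 1.
So u(n) = \left(n - 4\right) \cdot (-2)^n.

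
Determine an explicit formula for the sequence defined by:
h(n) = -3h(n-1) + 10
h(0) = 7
First-order linear non-homogeneous.
Homogeneous solution: h_h(n) = A·(-3)^n.
Try constant particular solution h_p = K: K = -3K + 10 ⇒ K = \frac{5}{2}.
General: h(n) = A·(-3)^n + \frac{5}{2}.
Apply h(0) = 7: A + \frac{5}{2} = 7 ⇒ A = \frac{9}{2}.
So h(n) = \frac{9 \left(-3\right)^{n}}{2} + \frac{5}{2}.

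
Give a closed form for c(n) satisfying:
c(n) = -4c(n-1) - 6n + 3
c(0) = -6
First-order linear with linear forcing.
Homogeneous solution: c_h(n) = A·(-4)^n.
Try particular c_p(n) = pn + q. Substituting:
  pn + q = -4(p(n-1) + q) - 6n + 3.
Matching the n-coefficient: p = -4p - 6 ⇒ p = - \frac{6}{5}.
Matching constants: q = 4p - 4q + 3 ⇒ q = - \frac{9}{25}.
General: c(n) = A·(-4)^n - \frac{6 n}{5} - \frac{9}{25}.
Apply c(0) = -6: A - \frac{9}{25} = -6 ⇒ A = - \frac{141}{25}.
So c(n) = - \frac{141 \left(-4\right)^{n}}{25} - \frac{6 n}{5} - \frac{9}{25}.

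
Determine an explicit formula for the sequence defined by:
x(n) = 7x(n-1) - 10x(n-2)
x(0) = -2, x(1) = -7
Characteristic equation: x² - 7x + 10 = 0, which factors as (x - (5))(x - (2)) = 0.
Roots r₁ = 5, r₂ = 2 (distinct).
General solution: x(n) = A·(5)^n + B·(2)^n.
From x(0) = -2: A + B = -2.
From x(1) = -7: 5A + 2B = -7.
Solving: A = -1, B = -1.
So x(n) = - 2^{n} - 5^{n}.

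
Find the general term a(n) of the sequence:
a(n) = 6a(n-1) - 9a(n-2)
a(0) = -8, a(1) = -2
Characteristic equation: x² - 6x + 9 = 0, which is (x - (3))².
Repeated root r = 3.
General solution: a(n) = (A + Bn)·(3)^n.
From a(0) = -8: A = -8.
From a(1) = -2: (A + B)·(3) = -2 ⇒ B = \frac{22}{3}.
So a(n) = \left(\frac{22 n}{3} - 8\right) \cdot (3)^n.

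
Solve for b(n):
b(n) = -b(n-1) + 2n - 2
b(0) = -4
First-order linear with linear forcing.
Homogeneous solution: b_h(n) = A·(-1)^n.
Try particular b_p(n) = pn + q. Substituting:
  pn + q = -(p(n-1) + q) + 2n - 2.
Matching the n-coefficient: p = -p + 2 ⇒ p = 1.
Matching constants: q = p - q - 2 ⇒ q = - \frac{1}{2}.
General: b(n) = A·(-1)^n + n - \frac{1}{2}.
Apply b(0) = -4: A - \frac{1}{2} = -4 ⇒ A = - \frac{7}{2}.
So b(n) = - \frac{7 \left(-1\right)^{n}}{2} + n - \frac{1}{2}.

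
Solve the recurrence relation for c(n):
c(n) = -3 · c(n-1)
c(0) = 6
Pure geometric recurrence with ratio -3.
By induction c(n) = c(0) · (-3)^n = 6 \left(-3\right)^{n}.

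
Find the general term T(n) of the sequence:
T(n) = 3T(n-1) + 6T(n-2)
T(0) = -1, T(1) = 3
Characteristic equation: x² - 3x - 6 = 0.
Discriminant Δ = (3)² + 4·(6) = 33.
Roots r₁,₂ = (3 ± √33)/2, so r₁ = \frac{3}{2} + \frac{\sqrt{33}}{2}, r₂ = \frac{3}{2} - \frac{\sqrt{33}}{2}.
General solution: T(n) = A·r₁^n + B·r₂^n.
From the initial conditions, A + B = -1 and r₁A + r₂B = 3.
Since r₁ - r₂ = √33: A = (3 - (-1)r₂)/√33 = - \frac{1}{2} + \frac{3 \sqrt{33}}{22}, and B = -1 - A = - \frac{3 \sqrt{33}}{22} - \frac{1}{2}.
So T(n) = \left(- \frac{1}{2} + \frac{3 \sqrt{33}}{22}\right)\left(\frac{3}{2} + \frac{\sqrt{33}}{2}\right)^n + \left(- \frac{3 \sqrt{33}}{22} - \frac{1}{2}\right)\left(\frac{3}{2} - \frac{\sqrt{33}}{2}\right)^n.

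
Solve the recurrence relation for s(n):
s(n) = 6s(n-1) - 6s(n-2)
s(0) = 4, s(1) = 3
Characteristic equation: x² - 6x + 6 = 0.
Discriminant Δ = (6)² + 4·(-6) = 12.
Roots r₁,₂ = (6 ± √12)/2, so r₁ = \sqrt{3} + 3, r₂ = 3 - \sqrt{3}.
General solution: s(n) = A·r₁^n + B·r₂^n.
From the initial conditions, A + B = 4 and r₁A + r₂B = 3.
Since r₁ - r₂ = √12: A = (3 - (4)r₂)/√12 = 2 - \frac{3 \sqrt{3}}{2}, and B = 4 - A = 2 + \frac{3 \sqrt{3}}{2}.
So s(n) = \left(2 - \frac{3 \sqrt{3}}{2}\right)\left(\sqrt{3} + 3\right)^n + \left(2 + \frac{3 \sqrt{3}}{2}\right)\left(3 - \sqrt{3}\right)^n.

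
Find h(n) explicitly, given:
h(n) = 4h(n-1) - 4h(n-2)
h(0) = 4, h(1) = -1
Characteristic equation: x² - 4x + 4 = 0, which is (x - (2))².
Repeated root r = 2.
General solution: h(n) = (A + Bn)·(2)^n.
From h(0) = 4: A = 4.
From h(1) = -1: (A + B)·(2) = -1 ⇒ B = - \frac{9}{2}.
So h(n) = \left(4 - \frac{9 n}{2}\right) \cdot (2)^n.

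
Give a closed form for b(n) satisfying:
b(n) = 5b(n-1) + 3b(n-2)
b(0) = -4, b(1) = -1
Characteristic equation: x² - 5x - 3 = 0.
Discriminant Δ = (5)² + 4·(3) = 37.
Roots r₁,₂ = (5 ± √37)/2, so r₁ = \frac{5}{2} + \frac{\sqrt{37}}{2}, r₂ = \frac{5}{2} - \frac{\sqrt{37}}{2}.
General solution: b(n) = A·r₁^n + B·r₂^n.
From the initial conditions, A + B = -4 and r₁A + r₂B = -1.
Since r₁ - r₂ = √37: A = (-1 - (-4)r₂)/√37 = -2 + \frac{9 \sqrt{37}}{37}, and B = -4 - A = -2 - \frac{9 \sqrt{37}}{37}.
So b(n) = \left(-2 + \frac{9 \sqrt{37}}{37}\right)\left(\frac{5}{2} + \frac{\sqrt{37}}{2}\right)^n + \left(-2 - \frac{9 \sqrt{37}}{37}\right)\left(\frac{5}{2} - \frac{\sqrt{37}}{2}\right)^n.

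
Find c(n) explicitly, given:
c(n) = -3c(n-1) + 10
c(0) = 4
First-order linear non-homogeneous.
Homogeneous solution: c_h(n) = A·(-3)^n.
Try constant particular solution c_p = K: K = -3K + 10 ⇒ K = \frac{5}{2}.
General: c(n) = A·(-3)^n + \frac{5}{2}.
Apply c(0) = 4: A + \frac{5}{2} = 4 ⇒ A = \frac{3}{2}.
So c(n) = \frac{3 \left(-3\right)^{n}}{2} + \frac{5}{2}.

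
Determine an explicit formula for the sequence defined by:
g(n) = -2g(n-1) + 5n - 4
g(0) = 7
First-order linear with linear forcing.
Homogeneous solution: g_h(n) = A·(-2)^n.
Try particular g_p(n) = pn + q. Substituting:
  pn + q = -2(p(n-1) + q) + 5n - 4.
Matching the n-coefficient: p = -2p + 5 ⇒ p = \frac{5}{3}.
Matching constants: q = 2p - 2q - 4 ⇒ q = - \frac{2}{9}.
General: g(n) = A·(-2)^n + \frac{5 n}{3} - \frac{2}{9}.
Apply g(0) = 7: A - \frac{2}{9} = 7 ⇒ A = \frac{65}{9}.
So g(n) = \frac{65 \left(-2\right)^{n}}{9} + \frac{5 n}{3} - \frac{2}{9}.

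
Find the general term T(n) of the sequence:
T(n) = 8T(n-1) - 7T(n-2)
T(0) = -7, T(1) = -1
Characteristic equation: x² - 8x + 7 = 0, which factors as (x - (1))(x - (7)) = 0.
Roots r₁ = 1, r₂ = 7 (distinct).
General solution: T(n) = A·(1)^n + B·(7)^n.
From T(0) = -7: A + B = -7.
From T(1) = -1: A + 7B = -1.
Solving: A = -8, B = 1.
So T(n) = 7^{n} - 8.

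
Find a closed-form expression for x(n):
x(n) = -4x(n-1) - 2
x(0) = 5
First-order linear non-homogeneous.
Homogeneous solution: x_h(n) = A·(-4)^n.
Try constant particular solution x_p = K: K = -4K - 2 ⇒ K = - \frac{2}{5}.
General: x(n) = A·(-4)^n - \frac{2}{5}.
Apply x(0) = 5: A - \frac{2}{5} = 5 ⇒ A = \frac{27}{5}.
So x(n) = \frac{27 \left(-4\right)^{n}}{5} - \frac{2}{5}.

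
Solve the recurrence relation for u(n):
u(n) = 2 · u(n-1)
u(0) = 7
Pure geometric recurrence with ratio 2.
By induction u(n) = u(0) · (2)^n = 7 \cdot 2^{n}.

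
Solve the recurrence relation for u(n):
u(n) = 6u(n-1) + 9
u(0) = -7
First-order linear non-homogeneous.
Homogeneous solution: u_h(n) = A·(6)^n.
Try constant particular solution u_p = K: K = 6K + 9 ⇒ K = - \frac{9}{5}.
General: u(n) = A·(6)^n - \frac{9}{5}.
Apply u(0) = -7: A - \frac{9}{5} = -7 ⇒ A = - \frac{26}{5}.
So u(n) = - \frac{26 \cdot 6^{n}}{5} - \frac{9}{5}.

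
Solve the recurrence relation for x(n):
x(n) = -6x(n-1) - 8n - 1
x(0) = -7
First-order linear with linear forcing.
Homogeneous solution: x_h(n) = A·(-6)^n.
Try particular x_p(n) = pn + q. Substituting:
  pn + q = -6(p(n-1) + q) - 8n - 1.
Matching the n-coefficient: p = -6p - 8 ⇒ p = - \frac{8}{7}.
Matching constants: q = 6p - 6q - 1 ⇒ q = - \frac{55}{49}.
General: x(n) = A·(-6)^n - \frac{8 n}{7} - \frac{55}{49}.
Apply x(0) = -7: A - \frac{55}{49} = -7 ⇒ A = - \frac{288}{49}.
So x(n) = - \frac{288 \left(-6\right)^{n}}{49} - \frac{8 n}{7} - \frac{55}{49}.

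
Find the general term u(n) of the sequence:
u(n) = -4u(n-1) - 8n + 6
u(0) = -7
First-order linear with linear forcing.
Homogeneous solution: u_h(n) = A·(-4)^n.
Try particular u_p(n) = pn + q. Substituting:
  pn + q = -4(p(n-1) + q) - 8n + 6.
Matching the n-coefficient: p = -4p - 8 ⇒ p = - \frac{8}{5}.
Matching constants: q = 4p - 4q + 6 ⇒ q = - \frac{2}{25}.
General: u(n) = A·(-4)^n - \frac{8 n}{5} - \frac{2}{25}.
Apply u(0) = -7: A - \frac{2}{25} = -7 ⇒ A = - \frac{173}{25}.
So u(n) = - \frac{173 \left(-4\right)^{n}}{25} - \frac{8 n}{5} - \frac{2}{25}.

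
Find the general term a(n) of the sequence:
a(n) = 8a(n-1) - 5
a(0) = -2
First-order linear non-homogeneous.
Homogeneous solution: a_h(n) = A·(8)^n.
Try constant particular solution a_p = K: K = 8K - 5 ⇒ K = \frac{5}{7}.
General: a(n) = A·(8)^n + \frac{5}{7}.
Apply a(0) = -2: A + \frac{5}{7} = -2 ⇒ A = - \frac{19}{7}.
So a(n) = \frac{5}{7} - \frac{19 \cdot 8^{n}}{7}.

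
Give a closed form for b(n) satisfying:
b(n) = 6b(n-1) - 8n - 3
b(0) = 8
First-order linear with linear forcing.
Homogeneous solution: b_h(n) = A·(6)^n.
Try particular b_p(n) = pn + q. Substituting:
  pn + q = 6(p(n-1) + q) - 8n - 3.
Matching the n-coefficient: p = 6p - 8 ⇒ p = \frac{8}{5}.
Matching constants: q = -6p + 6q - 3 ⇒ q = \frac{63}{25}.
General: b(n) = A·(6)^n + \frac{8 n}{5} + \frac{63}{25}.
Apply b(0) = 8: A + \frac{63}{25} = 8 ⇒ A = \frac{137}{25}.
So b(n) = \frac{137 \cdot 6^{n}}{25} + \frac{8 n}{5} + \frac{63}{25}.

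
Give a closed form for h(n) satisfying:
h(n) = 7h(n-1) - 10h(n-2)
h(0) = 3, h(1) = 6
Characteristic equation: x² - 7x + 10 = 0, which factors as (x - (5))(x - (2)) = 0.
Roots r₁ = 5, r₂ = 2 (distinct).
General solution: h(n) = A·(5)^n + B·(2)^n.
From h(0) = 3: A + B = 3.
From h(1) = 6: 5A + 2B = 6.
Solving: A = 0, B = 3.
So h(n) = 3 \cdot 2^{n}.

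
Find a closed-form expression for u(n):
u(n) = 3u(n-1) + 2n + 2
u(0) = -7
First-order linear with linear forcing.
Homogeneous solution: u_h(n) = A·(3)^n.
Try particular u_p(n) = pn + q. Substituting:
  pn + q = 3(p(n-1) + q) + 2n + 2.
Matching the n-coefficient: p = 3p + 2 ⇒ p = -1.
Matching constants: q = -3p + 3q + 2 ⇒ q = - \frac{5}{2}.
General: u(n) = A·(3)^n - n - \frac{5}{2}.
Apply u(0) = -7: A - \frac{5}{2} = -7 ⇒ A = - \frac{9}{2}.
So u(n) = - \frac{9 \cdot 3^{n}}{2} - n - \frac{5}{2}.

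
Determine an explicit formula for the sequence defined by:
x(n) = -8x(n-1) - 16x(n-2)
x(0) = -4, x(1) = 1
Characteristic equation: x² + 8x + 16 = 0, which is (x - (-4))².
Repeated root r = -4.
General solution: x(n) = (A + Bn)·(-4)^n.
From x(0) = -4: A = -4.
From x(1) = 1: (A + B)·(-4) = 1 ⇒ B = \frac{15}{4}.
So x(n) = \left(\frac{15 n}{4} - 4\right) \cdot (-4)^n.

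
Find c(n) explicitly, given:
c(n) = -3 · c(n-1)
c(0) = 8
Pure geometric recurrence with ratio -3.
By induction c(n) = c(0) · (-3)^n = 8 \left(-3\right)^{n}.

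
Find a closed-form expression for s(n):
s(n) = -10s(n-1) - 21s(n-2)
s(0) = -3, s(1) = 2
Characteristic equation: x² + 10x + 21 = 0, which factors as (x - (-7))(x - (-3)) = 0.
Roots r₁ = -7, r₂ = -3 (distinct).
General solution: s(n) = A·(-7)^n + B·(-3)^n.
From s(0) = -3: A + B = -3.
From s(1) = 2: -7A - 3B = 2.
Solving: A = \frac{7}{4}, B = - \frac{19}{4}.
So s(n) = - \frac{19 \left(-3\right)^{n}}{4} + \frac{7 \left(-7\right)^{n}}{4}.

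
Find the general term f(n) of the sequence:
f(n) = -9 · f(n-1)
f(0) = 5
Pure geometric recurrence with ratio -9.
By induction f(n) = f(0) · (-9)^n = 5 \left(-9\right)^{n}.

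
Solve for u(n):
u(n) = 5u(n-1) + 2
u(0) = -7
First-order linear non-homogeneous.
Homogeneous solution: u_h(n) = A·(5)^n.
Try constant particular solution u_p = K: K = 5K + 2 ⇒ K = - \frac{1}{2}.
General: u(n) = A·(5)^n - \frac{1}{2}.
Apply u(0) = -7: A - \frac{1}{2} = -7 ⇒ A = - \frac{13}{2}.
So u(n) = - \frac{13 \cdot 5^{n}}{2} - \frac{1}{2}.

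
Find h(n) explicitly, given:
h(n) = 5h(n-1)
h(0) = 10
This is a homogeneous first-order recurrence with ratio 5.
By induction h(n) = h(0) · (5)^n = 10 \cdot 5^{n}.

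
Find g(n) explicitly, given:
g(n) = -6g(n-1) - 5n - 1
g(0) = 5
First-order linear with linear forcing.
Homogeneous solution: g_h(n) = A·(-6)^n.
Try particular g_p(n) = pn + q. Substituting:
  pn + q = -6(p(n-1) + q) - 5n - 1.
Matching the n-coefficient: p = -6p - 5 ⇒ p = - \frac{5}{7}.
Matching constants: q = 6p - 6q - 1 ⇒ q = - \frac{37}{49}.
General: g(n) = A·(-6)^n - \frac{5 n}{7} - \frac{37}{49}.
Apply g(0) = 5: A - \frac{37}{49} = 5 ⇒ A = \frac{282}{49}.
So g(n) = \frac{282 \left(-6\right)^{n}}{49} - \frac{5 n}{7} - \frac{37}{49}.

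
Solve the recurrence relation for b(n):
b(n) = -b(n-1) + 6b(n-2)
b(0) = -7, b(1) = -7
Characteristic equation: x² + x - 6 = 0, which factors as (x - (-3))(x - (2)) = 0.
Roots r₁ = -3, r₂ = 2 (distinct).
General solution: b(n) = A·(-3)^n + B·(2)^n.
From b(0) = -7: A + B = -7.
From b(1) = -7: -3A + 2B = -7.
Solving: A = - \frac{7}{5}, B = - \frac{28}{5}.
So b(n) = - \frac{7 \left(-3\right)^{n}}{5} - \frac{28 \cdot 2^{n}}{5}.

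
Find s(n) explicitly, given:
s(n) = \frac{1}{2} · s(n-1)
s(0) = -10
Pure geometric recurrence with ratio \frac{1}{2}.
By induction s(n) = s(0) · (\frac{1}{2})^n = - 10 \cdot 2^{- n}.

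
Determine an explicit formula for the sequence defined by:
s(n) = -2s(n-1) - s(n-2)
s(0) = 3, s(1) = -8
Characteristic equation: x² + 2x + 1 = 0, which is (x - (-1))².
Repeated root r = -1.
General solution: s(n) = (A + Bn)·(-1)^n.
From s(0) = 3: A = 3.
From s(1) = -8: (A + B)·(-1) = -8 ⇒ B = 5.
So s(n) = \left(5 n + 3\right) \cdot (-1)^n.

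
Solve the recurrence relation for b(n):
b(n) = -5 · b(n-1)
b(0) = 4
Pure geometric recurrence with ratio -5.
By induction b(n) = b(0) · (-5)^n = 4 \left(-5\right)^{n}.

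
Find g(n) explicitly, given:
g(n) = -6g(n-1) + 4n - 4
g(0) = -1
First-order linear with linear forcing.
Homogeneous solution: g_h(n) = A·(-6)^n.
Try particular g_p(n) = pn + q. Substituting:
  pn + q = -6(p(n-1) + q) + 4n - 4.
Matching the n-coefficient: p = -6p + 4 ⇒ p = \frac{4}{7}.
Matching constants: q = 6p - 6q - 4 ⇒ q = - \frac{4}{49}.
General: g(n) = A·(-6)^n + \frac{4 n}{7} - \frac{4}{49}.
Apply g(0) = -1: A - \frac{4}{49} = -1 ⇒ A = - \frac{45}{49}.
So g(n) = - \frac{45 \left(-6\right)^{n}}{49} + \frac{4 n}{7} - \frac{4}{49}.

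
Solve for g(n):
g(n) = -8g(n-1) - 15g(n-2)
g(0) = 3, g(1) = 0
Characteristic equation: x² + 8x + 15 = 0, which factors as (x - (-5))(x - (-3)) = 0.
Roots r₁ = -5, r₂ = -3 (distinct).
General solution: g(n) = A·(-5)^n + B·(-3)^n.
From g(0) = 3: A + B = 3.
From g(1) = 0: -5A - 3B = 0.
Solving: A = - \frac{9}{2}, B = \frac{15}{2}.
So g(n) = \frac{15 \left(-3\right)^{n}}{2} - \frac{9 \left(-5\right)^{n}}{2}.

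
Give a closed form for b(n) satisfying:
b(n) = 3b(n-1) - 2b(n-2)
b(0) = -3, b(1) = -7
Characteristic equation: x² - 3x + 2 = 0, which factors as (x - (1))(x - (2)) = 0.
Roots r₁ = 1, r₂ = 2 (distinct).
General solution: b(n) = A·(1)^n + B·(2)^n.
From b(0) = -3: A + B = -3.
From b(1) = -7: A + 2B = -7.
Solving: A = 1, B = -4.
So b(n) = 1 - 4 \cdot 2^{n}.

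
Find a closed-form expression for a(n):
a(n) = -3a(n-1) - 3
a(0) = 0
First-order linear non-homogeneous.
Homogeneous solution: a_h(n) = A·(-3)^n.
Try constant particular solution a_p = K: K = -3K - 3 ⇒ K = - \frac{3}{4}.
General: a(n) = A·(-3)^n - \frac{3}{4}.
Apply a(0) = 0: A - \frac{3}{4} = 0 ⇒ A = \frac{3}{4}.
So a(n) = \frac{3 \left(-3\right)^{n}}{4} - \frac{3}{4}.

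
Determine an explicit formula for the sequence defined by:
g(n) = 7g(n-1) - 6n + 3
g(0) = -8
First-order linear with linear forcing.
Homogeneous solution: g_h(n) = A·(7)^n.
Try particular g_p(n) = pn + q. Substituting:
  pn + q = 7(p(n-1) + q) - 6n + 3.
Matching the n-coefficient: p = 7p - 6 ⇒ p = 1.
Matching constants: q = -7p + 7q + 3 ⇒ q = \frac{2}{3}.
General: g(n) = A·(7)^n + n + \frac{2}{3}.
Apply g(0) = -8: A + \frac{2}{3} = -8 ⇒ A = - \frac{26}{3}.
So g(n) = - \frac{26 \cdot 7^{n}}{3} + n + \frac{2}{3}.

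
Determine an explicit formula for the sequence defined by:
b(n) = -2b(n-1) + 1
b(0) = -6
First-order linear non-homogeneous.
Homogeneous solution: b_h(n) = A·(-2)^n.
Try constant particular solution b_p = K: K = -2K + 1 ⇒ K = \frac{1}{3}.
General: b(n) = A·(-2)^n + \frac{1}{3}.
Apply b(0) = -6: A + \frac{1}{3} = -6 ⇒ A = - \frac{19}{3}.
So b(n) = \frac{1}{3} - \frac{19 \left(-2\right)^{n}}{3}.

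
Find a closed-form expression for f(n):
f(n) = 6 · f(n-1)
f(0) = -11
Pure geometric recurrence with ratio 6.
By induction f(n) = f(0) · (6)^n = - 11 \cdot 6^{n}.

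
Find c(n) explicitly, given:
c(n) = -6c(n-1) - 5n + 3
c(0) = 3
First-order linear with linear forcing.
Homogeneous solution: c_h(n) = A·(-6)^n.
Try particular c_p(n) = pn + q. Substituting:
  pn + q = -6(p(n-1) + q) - 5n + 3.
Matching the n-coefficient: p = -6p - 5 ⇒ p = - \frac{5}{7}.
Matching constants: q = 6p - 6q + 3 ⇒ q = - \frac{9}{49}.
General: c(n) = A·(-6)^n - \frac{5 n}{7} - \frac{9}{49}.
Apply c(0) = 3: A - \frac{9}{49} = 3 ⇒ A = \frac{156}{49}.
So c(n) = \frac{156 \left(-6\right)^{n}}{49} - \frac{5 n}{7} - \frac{9}{49}.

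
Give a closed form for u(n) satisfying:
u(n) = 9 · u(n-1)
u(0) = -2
Pure geometric recurrence with ratio 9.
By induction u(n) = u(0) · (9)^n = - 2 \cdot 9^{n}.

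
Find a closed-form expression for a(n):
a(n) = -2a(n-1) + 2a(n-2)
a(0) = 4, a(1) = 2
Characteristic equation: x² + 2x - 2 = 0.
Discriminant Δ = (-2)² + 4·(2) = 12.
Roots r₁,₂ = (-2 ± √12)/2, so r₁ = -1 + \sqrt{3}, r₂ = - \sqrt{3} - 1.
General solution: a(n) = A·r₁^n + B·r₂^n.
From the initial conditions, A + B = 4 and r₁A + r₂B = 2.
Since r₁ - r₂ = √12: A = (2 - (4)r₂)/√12 = \sqrt{3} + 2, and B = 4 - A = 2 - \sqrt{3}.
So a(n) = \left(\sqrt{3} + 2\right)\left(-1 + \sqrt{3}\right)^n + \left(2 - \sqrt{3}\right)\left(- \sqrt{3} - 1\right)^n.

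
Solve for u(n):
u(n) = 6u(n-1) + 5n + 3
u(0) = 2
First-order linear with linear forcing.
Homogeneous solution: u_h(n) = A·(6)^n.
Try particular u_p(n) = pn + q. Substituting:
  pn + q = 6(p(n-1) + q) + 5n + 3.
Matching the n-coefficient: p = 6p + 5 ⇒ p = -1.
Matching constants: q = -6p + 6q + 3 ⇒ q = - \frac{9}{5}.
General: u(n) = A·(6)^n - n - \frac{9}{5}.
Apply u(0) = 2: A - \frac{9}{5} = 2 ⇒ A = \frac{19}{5}.
So u(n) = \frac{19 \cdot 6^{n}}{5} - n - \frac{9}{5}.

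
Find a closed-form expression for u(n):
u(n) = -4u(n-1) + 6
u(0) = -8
First-order linear non-homogeneous.
Homogeneous solution: u_h(n) = A·(-4)^n.
Try constant particular solution u_p = K: K = -4K + 6 ⇒ K = \frac{6}{5}.
General: u(n) = A·(-4)^n + \frac{6}{5}.
Apply u(0) = -8: A + \frac{6}{5} = -8 ⇒ A = - \frac{46}{5}.
So u(n) = \frac{6}{5} - \frac{46 \left(-4\right)^{n}}{5}.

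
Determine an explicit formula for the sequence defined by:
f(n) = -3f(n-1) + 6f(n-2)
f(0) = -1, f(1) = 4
Characteristic equation: x² + 3x - 6 = 0.
Discriminant Δ = (-3)² + 4·(6) = 33.
Roots r₁,₂ = (-3 ± √33)/2, so r₁ = - \frac{3}{2} + \frac{\sqrt{33}}{2}, r₂ = - \frac{\sqrt{33}}{2} - \frac{3}{2}.
General solution: f(n) = A·r₁^n + B·r₂^n.
From the initial conditions, A + B = -1 and r₁A + r₂B = 4.
Since r₁ - r₂ = √33: A = (4 - (-1)r₂)/√33 = - \frac{1}{2} + \frac{5 \sqrt{33}}{66}, and B = -1 - A = - \frac{1}{2} - \frac{5 \sqrt{33}}{66}.
So f(n) = \left(- \frac{1}{2} + \frac{5 \sqrt{33}}{66}\right)\left(- \frac{3}{2} + \frac{\sqrt{33}}{2}\right)^n + \left(- \frac{1}{2} - \frac{5 \sqrt{33}}{66}\right)\left(- \frac{\sqrt{33}}{2} - \frac{3}{2}\right)^n.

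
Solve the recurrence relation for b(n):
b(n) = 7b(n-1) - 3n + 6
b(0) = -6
First-order linear with linear forcing.
Homogeneous solution: b_h(n) = A·(7)^n.
Try particular b_p(n) = pn + q. Substituting:
  pn + q = 7(p(n-1) + q) - 3n + 6.
Matching the n-coefficient: p = 7p - 3 ⇒ p = \frac{1}{2}.
Matching constants: q = -7p + 7q + 6 ⇒ q = - \frac{5}{12}.
General: b(n) = A·(7)^n + \frac{n}{2} - \frac{5}{12}.
Apply b(0) = -6: A - \frac{5}{12} = -6 ⇒ A = - \frac{67}{12}.
So b(n) = - \frac{67 \cdot 7^{n}}{12} + \frac{n}{2} - \frac{5}{12}.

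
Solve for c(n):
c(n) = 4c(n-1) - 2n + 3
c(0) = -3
First-order linear with linear forcing.
Homogeneous solution: c_h(n) = A·(4)^n.
Try particular c_p(n) = pn + q. Substituting:
  pn + q = 4(p(n-1) + q) - 2n + 3.
Matching the n-coefficient: p = 4p - 2 ⇒ p = \frac{2}{3}.
Matching constants: q = -4p + 4q + 3 ⇒ q = - \frac{1}{9}.
General: c(n) = A·(4)^n + \frac{2 n}{3} - \frac{1}{9}.
Apply c(0) = -3: A - \frac{1}{9} = -3 ⇒ A = - \frac{26}{9}.
So c(n) = - \frac{26 \cdot 4^{n}}{9} + \frac{2 n}{3} - \frac{1}{9}.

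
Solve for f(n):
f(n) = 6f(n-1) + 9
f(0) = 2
First-order linear non-homogeneous.
Homogeneous solution: f_h(n) = A·(6)^n.
Try constant particular solution f_p = K: K = 6K + 9 ⇒ K = - \frac{9}{5}.
General: f(n) = A·(6)^n - \frac{9}{5}.
Apply f(0) = 2: A - \frac{9}{5} = 2 ⇒ A = \frac{19}{5}.
So f(n) = \frac{19 \cdot 6^{n}}{5} - \frac{9}{5}.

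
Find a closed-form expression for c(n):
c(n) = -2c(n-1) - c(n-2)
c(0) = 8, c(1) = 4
Characteristic equation: x² + 2x + 1 = 0, which is (x - (-1))².
Repeated root r = -1.
General solution: c(n) = (A + Bn)·(-1)^n.
From c(0) = 8: A = 8.
From c(1) = 4: (A + B)·(-1) = 4 ⇒ B = -12.
So c(n) = \left(8 - 12 n\right) \cdot (-1)^n.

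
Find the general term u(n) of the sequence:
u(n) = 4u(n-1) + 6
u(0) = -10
First-order linear non-homogeneous.
Homogeneous solution: u_h(n) = A·(4)^n.
Try constant particular solution u_p = K: K = 4K + 6 ⇒ K = -2.
General: u(n) = A·(4)^n - 2.
Apply u(0) = -10: A - 2 = -10 ⇒ A = -8.
So u(n) = - 8 \cdot 4^{n} - 2.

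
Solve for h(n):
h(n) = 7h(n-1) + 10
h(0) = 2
First-order linear non-homogeneous.
Homogeneous solution: h_h(n) = A·(7)^n.
Try constant particular solution h_p = K: K = 7K + 10 ⇒ K = - \frac{5}{3}.
General: h(n) = A·(7)^n - \frac{5}{3}.
Apply h(0) = 2: A - \frac{5}{3} = 2 ⇒ A = \frac{11}{3}.
So h(n) = \frac{11 \cdot 7^{n}}{3} - \frac{5}{3}.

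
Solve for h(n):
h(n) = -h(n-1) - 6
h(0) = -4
First-order linear non-homogeneous.
Homogeneous solution: h_h(n) = A·(-1)^n.
Try constant particular solution h_p = K: K = -K - 6 ⇒ K = -3.
General: h(n) = A·(-1)^n - 3.
Apply h(0) = -4: A - 3 = -4 ⇒ A = -1.
So h(n) = - \left(-1\right)^{n} - 3.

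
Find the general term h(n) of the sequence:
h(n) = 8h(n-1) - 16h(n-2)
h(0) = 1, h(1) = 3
Characteristic equation: x² - 8x + 16 = 0, which is (x - (4))².
Repeated root r = 4.
General solution: h(n) = (A + Bn)·(4)^n.
From h(0) = 1: A = 1.
From h(1) = 3: (A + B)·(4) = 3 ⇒ B = - \frac{1}{4}.
So h(n) = \left(1 - \frac{n}{4}\right) \cdot (4)^n.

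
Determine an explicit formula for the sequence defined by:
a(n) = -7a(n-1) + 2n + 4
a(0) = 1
First-order linear with linear forcing.
Homogeneous solution: a_h(n) = A·(-7)^n.
Try particular a_p(n) = pn + q. Substituting:
  pn + q = -7(p(n-1) + q) + 2n + 4.
Matching the n-coefficient: p = -7p + 2 ⇒ p = \frac{1}{4}.
Matching constants: q = 7p - 7q + 4 ⇒ q = \frac{23}{32}.
General: a(n) = A·(-7)^n + \frac{n}{4} + \frac{23}{32}.
Apply a(0) = 1: A + \frac{23}{32} = 1 ⇒ A = \frac{9}{32}.
So a(n) = \frac{9 \left(-7\right)^{n}}{32} + \frac{n}{4} + \frac{23}{32}.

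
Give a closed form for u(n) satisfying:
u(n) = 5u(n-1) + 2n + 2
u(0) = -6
First-order linear with linear forcing.
Homogeneous solution: u_h(n) = A·(5)^n.
Try particular u_p(n) = pn + q. Substituting:
  pn + q = 5(p(n-1) + q) + 2n + 2.
Matching the n-coefficient: p = 5p + 2 ⇒ p = - \frac{1}{2}.
Matching constants: q = -5p + 5q + 2 ⇒ q = - \frac{9}{8}.
General: u(n) = A·(5)^n - \frac{n}{2} - \frac{9}{8}.
Apply u(0) = -6: A - \frac{9}{8} = -6 ⇒ A = - \frac{39}{8}.
So u(n) = - \frac{39 \cdot 5^{n}}{8} - \frac{n}{2} - \frac{9}{8}.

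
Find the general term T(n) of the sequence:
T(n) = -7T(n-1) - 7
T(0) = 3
First-order linear non-homogeneous.
Homogeneous solution: T_h(n) = A·(-7)^n.
Try constant particular solution T_p = K: K = -7K - 7 ⇒ K = - \frac{7}{8}.
General: T(n) = A·(-7)^n - \frac{7}{8}.
Apply T(0) = 3: A - \frac{7}{8} = 3 ⇒ A = \frac{31}{8}.
So T(n) = \frac{31 \left(-7\right)^{n}}{8} - \frac{7}{8}.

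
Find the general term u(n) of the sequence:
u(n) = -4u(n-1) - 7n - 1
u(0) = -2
First-order linear with linear forcing.
Homogeneous solution: u_h(n) = A·(-4)^n.
Try particular u_p(n) = pn + q. Substituting:
  pn + q = -4(p(n-1) + q) - 7n - 1.
Matching the n-coefficient: p = -4p - 7 ⇒ p = - \frac{7}{5}.
Matching constants: q = 4p - 4q - 1 ⇒ q = - \frac{33}{25}.
General: u(n) = A·(-4)^n - \frac{7 n}{5} - \frac{33}{25}.
Apply u(0) = -2: A - \frac{33}{25} = -2 ⇒ A = - \frac{17}{25}.
So u(n) = - \frac{17 \left(-4\right)^{n}}{25} - \frac{7 n}{5} - \frac{33}{25}.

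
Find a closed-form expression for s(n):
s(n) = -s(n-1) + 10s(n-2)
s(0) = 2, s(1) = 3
Characteristic equation: x² + x - 10 = 0.
Discriminant Δ = (-1)² + 4·(10) = 41.
Roots r₁,₂ = (-1 ± √41)/2, so r₁ = - \frac{1}{2} + \frac{\sqrt{41}}{2}, r₂ = - \frac{\sqrt{41}}{2} - \frac{1}{2}.
General solution: s(n) = A·r₁^n + B·r₂^n.
From the initial conditions, A + B = 2 and r₁A + r₂B = 3.
Since r₁ - r₂ = √41: A = (3 - (2)r₂)/√41 = \frac{4 \sqrt{41}}{41} + 1, and B = 2 - A = 1 - \frac{4 \sqrt{41}}{41}.
So s(n) = \left(\frac{4 \sqrt{41}}{41} + 1\right)\left(- \frac{1}{2} + \frac{\sqrt{41}}{2}\right)^n + \left(1 - \frac{4 \sqrt{41}}{41}\right)\left(- \frac{\sqrt{41}}{2} - \frac{1}{2}\right)^n.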